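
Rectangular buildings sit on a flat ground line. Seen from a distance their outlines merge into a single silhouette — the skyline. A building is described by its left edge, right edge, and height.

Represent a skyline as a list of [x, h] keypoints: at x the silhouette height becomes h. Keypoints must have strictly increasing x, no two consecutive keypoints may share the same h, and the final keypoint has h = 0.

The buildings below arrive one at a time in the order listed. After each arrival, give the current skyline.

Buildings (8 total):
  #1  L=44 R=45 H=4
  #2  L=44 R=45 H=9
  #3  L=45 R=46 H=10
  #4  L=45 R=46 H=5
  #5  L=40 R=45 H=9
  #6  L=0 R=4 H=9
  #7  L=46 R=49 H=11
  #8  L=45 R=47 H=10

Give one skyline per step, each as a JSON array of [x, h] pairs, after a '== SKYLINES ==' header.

== SKYLINES ==
[[44,4],[45,0]]
[[44,9],[45,0]]
[[44,9],[45,10],[46,0]]
[[44,9],[45,10],[46,0]]
[[40,9],[45,10],[46,0]]
[[0,9],[4,0],[40,9],[45,10],[46,0]]
[[0,9],[4,0],[40,9],[45,10],[46,11],[49,0]]
[[0,9],[4,0],[40,9],[45,10],[46,11],[49,0]]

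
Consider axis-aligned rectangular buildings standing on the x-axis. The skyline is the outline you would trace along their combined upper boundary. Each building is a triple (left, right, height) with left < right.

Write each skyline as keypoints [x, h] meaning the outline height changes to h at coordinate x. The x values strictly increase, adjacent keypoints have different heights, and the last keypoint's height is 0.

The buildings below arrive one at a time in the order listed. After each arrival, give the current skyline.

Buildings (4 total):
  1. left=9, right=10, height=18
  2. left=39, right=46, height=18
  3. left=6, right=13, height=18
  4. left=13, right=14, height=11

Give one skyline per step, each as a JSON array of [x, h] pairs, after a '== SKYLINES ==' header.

== SKYLINES ==
[[9,18],[10,0]]
[[9,18],[10,0],[39,18],[46,0]]
[[6,18],[13,0],[39,18],[46,0]]
[[6,18],[13,11],[14,0],[39,18],[46,0]]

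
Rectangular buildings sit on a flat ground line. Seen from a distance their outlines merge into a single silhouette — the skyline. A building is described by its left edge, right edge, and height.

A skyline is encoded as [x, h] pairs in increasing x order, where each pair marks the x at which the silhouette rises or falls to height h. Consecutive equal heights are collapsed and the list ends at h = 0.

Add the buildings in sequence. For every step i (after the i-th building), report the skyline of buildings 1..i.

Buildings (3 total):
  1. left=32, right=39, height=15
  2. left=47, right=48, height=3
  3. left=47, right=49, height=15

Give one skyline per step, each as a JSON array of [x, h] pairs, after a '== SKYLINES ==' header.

== SKYLINES ==
[[32,15],[39,0]]
[[32,15],[39,0],[47,3],[48,0]]
[[32,15],[39,0],[47,15],[49,0]]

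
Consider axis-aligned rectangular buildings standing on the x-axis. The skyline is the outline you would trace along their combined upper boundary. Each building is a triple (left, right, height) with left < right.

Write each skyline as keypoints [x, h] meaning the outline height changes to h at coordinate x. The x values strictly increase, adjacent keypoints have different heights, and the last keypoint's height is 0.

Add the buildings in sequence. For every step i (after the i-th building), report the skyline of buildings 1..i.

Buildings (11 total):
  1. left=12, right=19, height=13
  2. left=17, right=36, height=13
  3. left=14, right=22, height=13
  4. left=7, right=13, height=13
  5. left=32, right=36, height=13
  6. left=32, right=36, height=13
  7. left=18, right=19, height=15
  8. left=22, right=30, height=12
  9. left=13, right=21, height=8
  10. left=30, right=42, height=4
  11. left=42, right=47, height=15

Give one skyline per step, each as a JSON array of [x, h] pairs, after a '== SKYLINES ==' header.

== SKYLINES ==
[[12,13],[19,0]]
[[12,13],[36,0]]
[[12,13],[36,0]]
[[7,13],[36,0]]
[[7,13],[36,0]]
[[7,13],[36,0]]
[[7,13],[18,15],[19,13],[36,0]]
[[7,13],[18,15],[19,13],[36,0]]
[[7,13],[18,15],[19,13],[36,0]]
[[7,13],[18,15],[19,13],[36,4],[42,0]]
[[7,13],[18,15],[19,13],[36,4],[42,15],[47,0]]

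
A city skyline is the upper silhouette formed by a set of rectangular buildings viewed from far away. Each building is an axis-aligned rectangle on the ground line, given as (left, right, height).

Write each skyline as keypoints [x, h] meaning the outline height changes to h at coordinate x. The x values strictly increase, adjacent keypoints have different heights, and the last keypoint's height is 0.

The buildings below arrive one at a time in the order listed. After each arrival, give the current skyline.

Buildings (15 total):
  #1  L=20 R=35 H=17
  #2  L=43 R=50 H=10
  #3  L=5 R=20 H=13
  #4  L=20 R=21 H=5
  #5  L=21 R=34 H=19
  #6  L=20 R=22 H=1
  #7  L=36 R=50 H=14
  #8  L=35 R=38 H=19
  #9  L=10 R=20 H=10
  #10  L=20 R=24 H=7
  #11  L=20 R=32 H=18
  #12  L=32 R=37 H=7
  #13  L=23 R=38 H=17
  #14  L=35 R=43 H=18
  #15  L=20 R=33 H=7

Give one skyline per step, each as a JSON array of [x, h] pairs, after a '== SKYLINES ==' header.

== SKYLINES ==
[[20,17],[35,0]]
[[20,17],[35,0],[43,10],[50,0]]
[[5,13],[20,17],[35,0],[43,10],[50,0]]
[[5,13],[20,17],[35,0],[43,10],[50,0]]
[[5,13],[20,17],[21,19],[34,17],[35,0],[43,10],[50,0]]
[[5,13],[20,17],[21,19],[34,17],[35,0],[43,10],[50,0]]
[[5,13],[20,17],[21,19],[34,17],[35,0],[36,14],[50,0]]
[[5,13],[20,17],[21,19],[34,17],[35,19],[38,14],[50,0]]
[[5,13],[20,17],[21,19],[34,17],[35,19],[38,14],[50,0]]
[[5,13],[20,17],[21,19],[34,17],[35,19],[38,14],[50,0]]
[[5,13],[20,18],[21,19],[34,17],[35,19],[38,14],[50,0]]
[[5,13],[20,18],[21,19],[34,17],[35,19],[38,14],[50,0]]
[[5,13],[20,18],[21,19],[34,17],[35,19],[38,14],[50,0]]
[[5,13],[20,18],[21,19],[34,17],[35,19],[38,18],[43,14],[50,0]]
[[5,13],[20,18],[21,19],[34,17],[35,19],[38,18],[43,14],[50,0]]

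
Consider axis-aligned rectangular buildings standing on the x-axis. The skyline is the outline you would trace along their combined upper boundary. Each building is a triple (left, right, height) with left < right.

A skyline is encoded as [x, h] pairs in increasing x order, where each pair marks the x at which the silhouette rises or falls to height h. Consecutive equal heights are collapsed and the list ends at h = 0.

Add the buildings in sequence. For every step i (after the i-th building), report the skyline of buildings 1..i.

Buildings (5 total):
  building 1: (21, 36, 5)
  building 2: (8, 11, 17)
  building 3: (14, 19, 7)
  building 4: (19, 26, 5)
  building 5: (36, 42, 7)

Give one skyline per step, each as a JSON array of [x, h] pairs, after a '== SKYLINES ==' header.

== SKYLINES ==
[[21,5],[36,0]]
[[8,17],[11,0],[21,5],[36,0]]
[[8,17],[11,0],[14,7],[19,0],[21,5],[36,0]]
[[8,17],[11,0],[14,7],[19,5],[36,0]]
[[8,17],[11,0],[14,7],[19,5],[36,7],[42,0]]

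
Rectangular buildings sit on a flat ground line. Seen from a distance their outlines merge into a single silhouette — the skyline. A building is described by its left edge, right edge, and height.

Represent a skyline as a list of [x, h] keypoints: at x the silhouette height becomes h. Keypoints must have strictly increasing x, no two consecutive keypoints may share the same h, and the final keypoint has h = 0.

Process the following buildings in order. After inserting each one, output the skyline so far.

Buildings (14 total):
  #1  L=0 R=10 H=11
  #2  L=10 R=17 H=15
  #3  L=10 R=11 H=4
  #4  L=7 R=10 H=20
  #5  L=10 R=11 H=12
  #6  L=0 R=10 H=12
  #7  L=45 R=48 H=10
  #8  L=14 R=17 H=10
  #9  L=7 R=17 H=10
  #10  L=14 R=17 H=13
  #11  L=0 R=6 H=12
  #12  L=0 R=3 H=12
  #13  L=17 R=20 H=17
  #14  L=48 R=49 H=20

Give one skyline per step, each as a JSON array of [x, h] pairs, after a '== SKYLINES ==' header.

== SKYLINES ==
[[0,11],[10,0]]
[[0,11],[10,15],[17,0]]
[[0,11],[10,15],[17,0]]
[[0,11],[7,20],[10,15],[17,0]]
[[0,11],[7,20],[10,15],[17,0]]
[[0,12],[7,20],[10,15],[17,0]]
[[0,12],[7,20],[10,15],[17,0],[45,10],[48,0]]
[[0,12],[7,20],[10,15],[17,0],[45,10],[48,0]]
[[0,12],[7,20],[10,15],[17,0],[45,10],[48,0]]
[[0,12],[7,20],[10,15],[17,0],[45,10],[48,0]]
[[0,12],[7,20],[10,15],[17,0],[45,10],[48,0]]
[[0,12],[7,20],[10,15],[17,0],[45,10],[48,0]]
[[0,12],[7,20],[10,15],[17,17],[20,0],[45,10],[48,0]]
[[0,12],[7,20],[10,15],[17,17],[20,0],[45,10],[48,20],[49,0]]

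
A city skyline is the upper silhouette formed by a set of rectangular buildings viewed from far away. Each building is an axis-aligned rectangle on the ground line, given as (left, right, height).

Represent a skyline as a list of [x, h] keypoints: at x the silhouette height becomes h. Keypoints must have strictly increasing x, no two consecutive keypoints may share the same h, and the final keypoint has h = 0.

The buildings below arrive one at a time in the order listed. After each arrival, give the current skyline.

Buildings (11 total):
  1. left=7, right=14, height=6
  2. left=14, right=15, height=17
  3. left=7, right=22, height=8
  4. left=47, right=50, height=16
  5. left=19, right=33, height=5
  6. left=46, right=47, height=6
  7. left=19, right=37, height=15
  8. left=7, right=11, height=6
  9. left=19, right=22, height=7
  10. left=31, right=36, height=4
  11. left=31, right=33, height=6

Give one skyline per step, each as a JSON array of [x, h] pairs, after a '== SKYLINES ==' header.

== SKYLINES ==
[[7,6],[14,0]]
[[7,6],[14,17],[15,0]]
[[7,8],[14,17],[15,8],[22,0]]
[[7,8],[14,17],[15,8],[22,0],[47,16],[50,0]]
[[7,8],[14,17],[15,8],[22,5],[33,0],[47,16],[50,0]]
[[7,8],[14,17],[15,8],[22,5],[33,0],[46,6],[47,16],[50,0]]
[[7,8],[14,17],[15,8],[19,15],[37,0],[46,6],[47,16],[50,0]]
[[7,8],[14,17],[15,8],[19,15],[37,0],[46,6],[47,16],[50,0]]
[[7,8],[14,17],[15,8],[19,15],[37,0],[46,6],[47,16],[50,0]]
[[7,8],[14,17],[15,8],[19,15],[37,0],[46,6],[47,16],[50,0]]
[[7,8],[14,17],[15,8],[19,15],[37,0],[46,6],[47,16],[50,0]]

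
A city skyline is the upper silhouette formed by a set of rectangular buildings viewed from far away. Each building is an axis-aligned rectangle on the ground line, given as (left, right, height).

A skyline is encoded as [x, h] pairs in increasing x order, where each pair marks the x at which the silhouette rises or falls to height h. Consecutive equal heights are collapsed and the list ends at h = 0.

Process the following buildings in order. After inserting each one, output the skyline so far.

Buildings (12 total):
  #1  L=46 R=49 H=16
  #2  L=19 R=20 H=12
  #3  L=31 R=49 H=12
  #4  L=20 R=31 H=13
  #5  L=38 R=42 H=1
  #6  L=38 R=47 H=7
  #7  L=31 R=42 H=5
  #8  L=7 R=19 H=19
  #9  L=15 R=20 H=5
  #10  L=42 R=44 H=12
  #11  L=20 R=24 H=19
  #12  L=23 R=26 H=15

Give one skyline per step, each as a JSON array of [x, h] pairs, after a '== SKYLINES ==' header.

== SKYLINES ==
[[46,16],[49,0]]
[[19,12],[20,0],[46,16],[49,0]]
[[19,12],[20,0],[31,12],[46,16],[49,0]]
[[19,12],[20,13],[31,12],[46,16],[49,0]]
[[19,12],[20,13],[31,12],[46,16],[49,0]]
[[19,12],[20,13],[31,12],[46,16],[49,0]]
[[19,12],[20,13],[31,12],[46,16],[49,0]]
[[7,19],[19,12],[20,13],[31,12],[46,16],[49,0]]
[[7,19],[19,12],[20,13],[31,12],[46,16],[49,0]]
[[7,19],[19,12],[20,13],[31,12],[46,16],[49,0]]
[[7,19],[19,12],[20,19],[24,13],[31,12],[46,16],[49,0]]
[[7,19],[19,12],[20,19],[24,15],[26,13],[31,12],[46,16],[49,0]]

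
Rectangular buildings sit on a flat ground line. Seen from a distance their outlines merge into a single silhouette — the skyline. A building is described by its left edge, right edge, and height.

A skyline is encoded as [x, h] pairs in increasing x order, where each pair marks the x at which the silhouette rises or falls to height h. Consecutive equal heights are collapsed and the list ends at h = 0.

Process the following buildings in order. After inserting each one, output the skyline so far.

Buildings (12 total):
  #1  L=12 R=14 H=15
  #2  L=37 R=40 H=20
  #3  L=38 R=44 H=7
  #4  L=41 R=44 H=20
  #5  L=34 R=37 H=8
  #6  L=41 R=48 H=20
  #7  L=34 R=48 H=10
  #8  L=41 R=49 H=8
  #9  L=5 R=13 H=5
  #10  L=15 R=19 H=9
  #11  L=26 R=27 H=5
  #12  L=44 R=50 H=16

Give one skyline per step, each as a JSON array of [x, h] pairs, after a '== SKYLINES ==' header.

== SKYLINES ==
[[12,15],[14,0]]
[[12,15],[14,0],[37,20],[40,0]]
[[12,15],[14,0],[37,20],[40,7],[44,0]]
[[12,15],[14,0],[37,20],[40,7],[41,20],[44,0]]
[[12,15],[14,0],[34,8],[37,20],[40,7],[41,20],[44,0]]
[[12,15],[14,0],[34,8],[37,20],[40,7],[41,20],[48,0]]
[[12,15],[14,0],[34,10],[37,20],[40,10],[41,20],[48,0]]
[[12,15],[14,0],[34,10],[37,20],[40,10],[41,20],[48,8],[49,0]]
[[5,5],[12,15],[14,0],[34,10],[37,20],[40,10],[41,20],[48,8],[49,0]]
[[5,5],[12,15],[14,0],[15,9],[19,0],[34,10],[37,20],[40,10],[41,20],[48,8],[49,0]]
[[5,5],[12,15],[14,0],[15,9],[19,0],[26,5],[27,0],[34,10],[37,20],[40,10],[41,20],[48,8],[49,0]]
[[5,5],[12,15],[14,0],[15,9],[19,0],[26,5],[27,0],[34,10],[37,20],[40,10],[41,20],[48,16],[50,0]]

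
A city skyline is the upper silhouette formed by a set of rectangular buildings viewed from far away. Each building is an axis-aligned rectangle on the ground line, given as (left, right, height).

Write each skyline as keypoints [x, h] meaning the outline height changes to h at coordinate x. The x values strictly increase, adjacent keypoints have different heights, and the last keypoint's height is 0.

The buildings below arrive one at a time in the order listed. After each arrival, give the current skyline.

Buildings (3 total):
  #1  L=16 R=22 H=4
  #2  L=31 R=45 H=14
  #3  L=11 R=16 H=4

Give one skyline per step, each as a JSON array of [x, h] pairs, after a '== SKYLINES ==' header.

== SKYLINES ==
[[16,4],[22,0]]
[[16,4],[22,0],[31,14],[45,0]]
[[11,4],[22,0],[31,14],[45,0]]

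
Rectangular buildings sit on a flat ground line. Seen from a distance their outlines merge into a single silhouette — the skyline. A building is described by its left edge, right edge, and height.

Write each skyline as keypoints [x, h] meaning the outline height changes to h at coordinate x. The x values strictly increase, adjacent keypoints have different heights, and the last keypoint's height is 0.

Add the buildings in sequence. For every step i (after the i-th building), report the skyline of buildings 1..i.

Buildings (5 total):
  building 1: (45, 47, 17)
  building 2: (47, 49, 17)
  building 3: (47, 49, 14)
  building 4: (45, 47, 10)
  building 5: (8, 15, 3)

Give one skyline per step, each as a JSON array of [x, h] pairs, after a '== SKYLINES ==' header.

== SKYLINES ==
[[45,17],[47,0]]
[[45,17],[49,0]]
[[45,17],[49,0]]
[[45,17],[49,0]]
[[8,3],[15,0],[45,17],[49,0]]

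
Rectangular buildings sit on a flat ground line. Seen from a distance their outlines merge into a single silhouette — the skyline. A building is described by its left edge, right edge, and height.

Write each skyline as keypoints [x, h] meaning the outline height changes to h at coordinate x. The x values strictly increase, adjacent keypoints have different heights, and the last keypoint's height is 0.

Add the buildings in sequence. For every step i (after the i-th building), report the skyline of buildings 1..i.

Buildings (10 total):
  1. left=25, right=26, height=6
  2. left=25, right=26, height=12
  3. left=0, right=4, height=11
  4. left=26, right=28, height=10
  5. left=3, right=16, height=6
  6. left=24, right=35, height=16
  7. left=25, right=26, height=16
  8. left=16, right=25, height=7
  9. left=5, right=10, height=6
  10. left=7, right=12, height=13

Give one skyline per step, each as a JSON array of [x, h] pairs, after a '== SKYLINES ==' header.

== SKYLINES ==
[[25,6],[26,0]]
[[25,12],[26,0]]
[[0,11],[4,0],[25,12],[26,0]]
[[0,11],[4,0],[25,12],[26,10],[28,0]]
[[0,11],[4,6],[16,0],[25,12],[26,10],[28,0]]
[[0,11],[4,6],[16,0],[24,16],[35,0]]
[[0,11],[4,6],[16,0],[24,16],[35,0]]
[[0,11],[4,6],[16,7],[24,16],[35,0]]
[[0,11],[4,6],[16,7],[24,16],[35,0]]
[[0,11],[4,6],[7,13],[12,6],[16,7],[24,16],[35,0]]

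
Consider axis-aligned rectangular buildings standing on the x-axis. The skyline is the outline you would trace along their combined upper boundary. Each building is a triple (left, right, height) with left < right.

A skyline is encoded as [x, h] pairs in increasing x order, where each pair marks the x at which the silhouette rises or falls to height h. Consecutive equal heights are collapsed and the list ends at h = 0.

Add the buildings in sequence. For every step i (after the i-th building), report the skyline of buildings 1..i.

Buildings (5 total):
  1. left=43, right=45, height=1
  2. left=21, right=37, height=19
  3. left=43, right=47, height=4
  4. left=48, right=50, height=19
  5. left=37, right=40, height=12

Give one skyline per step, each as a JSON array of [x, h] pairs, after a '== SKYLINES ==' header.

== SKYLINES ==
[[43,1],[45,0]]
[[21,19],[37,0],[43,1],[45,0]]
[[21,19],[37,0],[43,4],[47,0]]
[[21,19],[37,0],[43,4],[47,0],[48,19],[50,0]]
[[21,19],[37,12],[40,0],[43,4],[47,0],[48,19],[50,0]]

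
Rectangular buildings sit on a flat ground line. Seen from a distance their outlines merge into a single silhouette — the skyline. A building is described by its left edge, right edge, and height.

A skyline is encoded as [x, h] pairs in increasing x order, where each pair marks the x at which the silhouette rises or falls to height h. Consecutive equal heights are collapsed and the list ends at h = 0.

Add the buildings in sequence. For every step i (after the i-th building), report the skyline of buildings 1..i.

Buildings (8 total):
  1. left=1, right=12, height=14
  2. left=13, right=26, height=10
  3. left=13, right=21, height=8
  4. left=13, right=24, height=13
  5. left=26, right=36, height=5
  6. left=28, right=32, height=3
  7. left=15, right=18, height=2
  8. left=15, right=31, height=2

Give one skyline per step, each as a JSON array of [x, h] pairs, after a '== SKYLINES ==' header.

== SKYLINES ==
[[1,14],[12,0]]
[[1,14],[12,0],[13,10],[26,0]]
[[1,14],[12,0],[13,10],[26,0]]
[[1,14],[12,0],[13,13],[24,10],[26,0]]
[[1,14],[12,0],[13,13],[24,10],[26,5],[36,0]]
[[1,14],[12,0],[13,13],[24,10],[26,5],[36,0]]
[[1,14],[12,0],[13,13],[24,10],[26,5],[36,0]]
[[1,14],[12,0],[13,13],[24,10],[26,5],[36,0]]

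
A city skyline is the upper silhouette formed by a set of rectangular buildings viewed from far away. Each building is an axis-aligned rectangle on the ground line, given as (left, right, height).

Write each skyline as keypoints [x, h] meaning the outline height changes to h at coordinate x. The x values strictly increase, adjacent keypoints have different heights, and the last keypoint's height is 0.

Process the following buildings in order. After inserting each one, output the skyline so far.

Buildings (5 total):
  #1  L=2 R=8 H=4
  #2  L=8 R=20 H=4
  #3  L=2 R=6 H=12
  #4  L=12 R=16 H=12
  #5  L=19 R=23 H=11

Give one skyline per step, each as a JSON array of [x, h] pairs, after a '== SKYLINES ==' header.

== SKYLINES ==
[[2,4],[8,0]]
[[2,4],[20,0]]
[[2,12],[6,4],[20,0]]
[[2,12],[6,4],[12,12],[16,4],[20,0]]
[[2,12],[6,4],[12,12],[16,4],[19,11],[23,0]]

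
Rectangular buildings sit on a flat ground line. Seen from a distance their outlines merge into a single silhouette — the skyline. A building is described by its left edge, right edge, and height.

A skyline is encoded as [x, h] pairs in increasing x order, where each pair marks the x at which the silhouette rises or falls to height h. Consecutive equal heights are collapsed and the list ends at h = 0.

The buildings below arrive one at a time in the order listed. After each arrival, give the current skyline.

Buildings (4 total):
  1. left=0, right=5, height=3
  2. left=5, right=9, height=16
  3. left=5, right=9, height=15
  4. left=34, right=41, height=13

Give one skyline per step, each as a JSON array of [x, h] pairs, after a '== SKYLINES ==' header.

== SKYLINES ==
[[0,3],[5,0]]
[[0,3],[5,16],[9,0]]
[[0,3],[5,16],[9,0]]
[[0,3],[5,16],[9,0],[34,13],[41,0]]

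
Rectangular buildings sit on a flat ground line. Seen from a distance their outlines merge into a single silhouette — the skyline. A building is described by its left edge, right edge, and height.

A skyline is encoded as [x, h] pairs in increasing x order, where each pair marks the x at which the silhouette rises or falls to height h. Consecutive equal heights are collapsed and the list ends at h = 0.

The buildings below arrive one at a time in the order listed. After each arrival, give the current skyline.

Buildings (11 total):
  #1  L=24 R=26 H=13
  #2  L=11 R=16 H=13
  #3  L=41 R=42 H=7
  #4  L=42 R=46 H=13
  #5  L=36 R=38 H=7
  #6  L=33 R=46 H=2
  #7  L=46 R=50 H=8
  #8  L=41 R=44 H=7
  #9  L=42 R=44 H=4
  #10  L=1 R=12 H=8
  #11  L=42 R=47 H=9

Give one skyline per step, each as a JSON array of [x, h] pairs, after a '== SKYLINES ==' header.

== SKYLINES ==
[[24,13],[26,0]]
[[11,13],[16,0],[24,13],[26,0]]
[[11,13],[16,0],[24,13],[26,0],[41,7],[42,0]]
[[11,13],[16,0],[24,13],[26,0],[41,7],[42,13],[46,0]]
[[11,13],[16,0],[24,13],[26,0],[36,7],[38,0],[41,7],[42,13],[46,0]]
[[11,13],[16,0],[24,13],[26,0],[33,2],[36,7],[38,2],[41,7],[42,13],[46,0]]
[[11,13],[16,0],[24,13],[26,0],[33,2],[36,7],[38,2],[41,7],[42,13],[46,8],[50,0]]
[[11,13],[16,0],[24,13],[26,0],[33,2],[36,7],[38,2],[41,7],[42,13],[46,8],[50,0]]
[[11,13],[16,0],[24,13],[26,0],[33,2],[36,7],[38,2],[41,7],[42,13],[46,8],[50,0]]
[[1,8],[11,13],[16,0],[24,13],[26,0],[33,2],[36,7],[38,2],[41,7],[42,13],[46,8],[50,0]]
[[1,8],[11,13],[16,0],[24,13],[26,0],[33,2],[36,7],[38,2],[41,7],[42,13],[46,9],[47,8],[50,0]]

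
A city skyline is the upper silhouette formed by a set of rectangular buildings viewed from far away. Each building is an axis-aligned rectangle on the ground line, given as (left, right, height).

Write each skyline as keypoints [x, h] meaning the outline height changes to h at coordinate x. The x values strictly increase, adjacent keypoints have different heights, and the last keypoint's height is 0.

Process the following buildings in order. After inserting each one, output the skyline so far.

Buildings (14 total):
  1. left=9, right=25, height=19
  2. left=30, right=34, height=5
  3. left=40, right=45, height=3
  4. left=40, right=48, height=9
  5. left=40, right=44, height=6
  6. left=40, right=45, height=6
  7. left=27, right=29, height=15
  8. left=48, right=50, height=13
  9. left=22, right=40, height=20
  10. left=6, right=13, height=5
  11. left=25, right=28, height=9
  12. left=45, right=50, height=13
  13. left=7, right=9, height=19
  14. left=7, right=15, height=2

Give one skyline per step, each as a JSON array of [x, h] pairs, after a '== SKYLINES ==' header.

== SKYLINES ==
[[9,19],[25,0]]
[[9,19],[25,0],[30,5],[34,0]]
[[9,19],[25,0],[30,5],[34,0],[40,3],[45,0]]
[[9,19],[25,0],[30,5],[34,0],[40,9],[48,0]]
[[9,19],[25,0],[30,5],[34,0],[40,9],[48,0]]
[[9,19],[25,0],[30,5],[34,0],[40,9],[48,0]]
[[9,19],[25,0],[27,15],[29,0],[30,5],[34,0],[40,9],[48,0]]
[[9,19],[25,0],[27,15],[29,0],[30,5],[34,0],[40,9],[48,13],[50,0]]
[[9,19],[22,20],[40,9],[48,13],[50,0]]
[[6,5],[9,19],[22,20],[40,9],[48,13],[50,0]]
[[6,5],[9,19],[22,20],[40,9],[48,13],[50,0]]
[[6,5],[9,19],[22,20],[40,9],[45,13],[50,0]]
[[6,5],[7,19],[22,20],[40,9],[45,13],[50,0]]
[[6,5],[7,19],[22,20],[40,9],[45,13],[50,0]]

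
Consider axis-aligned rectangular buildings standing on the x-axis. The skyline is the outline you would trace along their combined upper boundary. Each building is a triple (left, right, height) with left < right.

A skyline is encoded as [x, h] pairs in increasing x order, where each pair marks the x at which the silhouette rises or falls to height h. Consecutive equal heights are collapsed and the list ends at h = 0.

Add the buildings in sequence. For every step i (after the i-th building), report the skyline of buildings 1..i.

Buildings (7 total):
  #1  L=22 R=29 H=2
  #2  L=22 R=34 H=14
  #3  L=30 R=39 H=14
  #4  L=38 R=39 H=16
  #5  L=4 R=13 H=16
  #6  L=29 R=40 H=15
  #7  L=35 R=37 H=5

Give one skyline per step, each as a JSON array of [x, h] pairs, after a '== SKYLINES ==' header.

== SKYLINES ==
[[22,2],[29,0]]
[[22,14],[34,0]]
[[22,14],[39,0]]
[[22,14],[38,16],[39,0]]
[[4,16],[13,0],[22,14],[38,16],[39,0]]
[[4,16],[13,0],[22,14],[29,15],[38,16],[39,15],[40,0]]
[[4,16],[13,0],[22,14],[29,15],[38,16],[39,15],[40,0]]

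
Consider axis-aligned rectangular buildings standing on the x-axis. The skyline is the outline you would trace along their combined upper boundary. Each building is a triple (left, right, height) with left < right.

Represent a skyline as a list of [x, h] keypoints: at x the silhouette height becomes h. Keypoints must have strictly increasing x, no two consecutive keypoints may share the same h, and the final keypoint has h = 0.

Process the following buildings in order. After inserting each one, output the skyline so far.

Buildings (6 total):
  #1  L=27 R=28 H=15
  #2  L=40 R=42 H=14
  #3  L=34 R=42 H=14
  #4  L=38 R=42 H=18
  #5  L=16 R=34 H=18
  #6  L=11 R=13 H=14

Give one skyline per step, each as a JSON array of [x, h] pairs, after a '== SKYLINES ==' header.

== SKYLINES ==
[[27,15],[28,0]]
[[27,15],[28,0],[40,14],[42,0]]
[[27,15],[28,0],[34,14],[42,0]]
[[27,15],[28,0],[34,14],[38,18],[42,0]]
[[16,18],[34,14],[38,18],[42,0]]
[[11,14],[13,0],[16,18],[34,14],[38,18],[42,0]]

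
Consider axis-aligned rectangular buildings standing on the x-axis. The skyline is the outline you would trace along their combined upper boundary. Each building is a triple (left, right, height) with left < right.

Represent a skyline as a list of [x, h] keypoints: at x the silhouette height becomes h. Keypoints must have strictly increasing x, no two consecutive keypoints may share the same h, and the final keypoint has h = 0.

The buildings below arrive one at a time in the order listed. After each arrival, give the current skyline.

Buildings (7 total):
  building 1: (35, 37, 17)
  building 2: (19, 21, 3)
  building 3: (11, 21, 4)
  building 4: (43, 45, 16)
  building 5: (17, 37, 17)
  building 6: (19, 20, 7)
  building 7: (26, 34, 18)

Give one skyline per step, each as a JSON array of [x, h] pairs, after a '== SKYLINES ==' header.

== SKYLINES ==
[[35,17],[37,0]]
[[19,3],[21,0],[35,17],[37,0]]
[[11,4],[21,0],[35,17],[37,0]]
[[11,4],[21,0],[35,17],[37,0],[43,16],[45,0]]
[[11,4],[17,17],[37,0],[43,16],[45,0]]
[[11,4],[17,17],[37,0],[43,16],[45,0]]
[[11,4],[17,17],[26,18],[34,17],[37,0],[43,16],[45,0]]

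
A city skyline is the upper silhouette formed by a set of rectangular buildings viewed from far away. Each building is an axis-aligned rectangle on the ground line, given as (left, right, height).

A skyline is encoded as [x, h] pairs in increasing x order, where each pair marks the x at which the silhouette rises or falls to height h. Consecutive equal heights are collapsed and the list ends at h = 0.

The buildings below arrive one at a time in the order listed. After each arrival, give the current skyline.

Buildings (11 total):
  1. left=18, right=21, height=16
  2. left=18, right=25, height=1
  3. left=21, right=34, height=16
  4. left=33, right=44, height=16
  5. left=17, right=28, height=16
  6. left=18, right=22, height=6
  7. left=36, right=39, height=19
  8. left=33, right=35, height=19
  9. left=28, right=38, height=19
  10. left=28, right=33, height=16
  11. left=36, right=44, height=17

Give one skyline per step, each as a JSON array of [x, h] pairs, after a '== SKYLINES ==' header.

== SKYLINES ==
[[18,16],[21,0]]
[[18,16],[21,1],[25,0]]
[[18,16],[34,0]]
[[18,16],[44,0]]
[[17,16],[44,0]]
[[17,16],[44,0]]
[[17,16],[36,19],[39,16],[44,0]]
[[17,16],[33,19],[35,16],[36,19],[39,16],[44,0]]
[[17,16],[28,19],[39,16],[44,0]]
[[17,16],[28,19],[39,16],[44,0]]
[[17,16],[28,19],[39,17],[44,0]]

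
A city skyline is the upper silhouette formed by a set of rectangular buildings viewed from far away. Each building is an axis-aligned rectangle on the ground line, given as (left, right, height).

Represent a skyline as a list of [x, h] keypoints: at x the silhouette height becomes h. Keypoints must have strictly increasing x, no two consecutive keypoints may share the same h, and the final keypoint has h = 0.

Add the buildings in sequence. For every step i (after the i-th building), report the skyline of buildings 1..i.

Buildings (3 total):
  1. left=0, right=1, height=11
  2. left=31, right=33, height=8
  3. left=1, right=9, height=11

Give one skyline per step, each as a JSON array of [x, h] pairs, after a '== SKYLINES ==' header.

== SKYLINES ==
[[0,11],[1,0]]
[[0,11],[1,0],[31,8],[33,0]]
[[0,11],[9,0],[31,8],[33,0]]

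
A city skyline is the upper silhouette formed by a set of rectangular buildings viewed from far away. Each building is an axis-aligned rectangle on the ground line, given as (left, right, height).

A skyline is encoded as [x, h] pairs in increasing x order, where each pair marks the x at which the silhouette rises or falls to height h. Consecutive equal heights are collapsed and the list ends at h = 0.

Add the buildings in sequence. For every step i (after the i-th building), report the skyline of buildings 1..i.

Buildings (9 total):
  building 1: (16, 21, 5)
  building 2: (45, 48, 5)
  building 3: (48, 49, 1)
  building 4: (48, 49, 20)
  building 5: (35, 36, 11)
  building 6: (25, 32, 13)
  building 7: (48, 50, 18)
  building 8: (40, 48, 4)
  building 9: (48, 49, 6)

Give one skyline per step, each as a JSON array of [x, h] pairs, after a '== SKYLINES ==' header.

== SKYLINES ==
[[16,5],[21,0]]
[[16,5],[21,0],[45,5],[48,0]]
[[16,5],[21,0],[45,5],[48,1],[49,0]]
[[16,5],[21,0],[45,5],[48,20],[49,0]]
[[16,5],[21,0],[35,11],[36,0],[45,5],[48,20],[49,0]]
[[16,5],[21,0],[25,13],[32,0],[35,11],[36,0],[45,5],[48,20],[49,0]]
[[16,5],[21,0],[25,13],[32,0],[35,11],[36,0],[45,5],[48,20],[49,18],[50,0]]
[[16,5],[21,0],[25,13],[32,0],[35,11],[36,0],[40,4],[45,5],[48,20],[49,18],[50,0]]
[[16,5],[21,0],[25,13],[32,0],[35,11],[36,0],[40,4],[45,5],[48,20],[49,18],[50,0]]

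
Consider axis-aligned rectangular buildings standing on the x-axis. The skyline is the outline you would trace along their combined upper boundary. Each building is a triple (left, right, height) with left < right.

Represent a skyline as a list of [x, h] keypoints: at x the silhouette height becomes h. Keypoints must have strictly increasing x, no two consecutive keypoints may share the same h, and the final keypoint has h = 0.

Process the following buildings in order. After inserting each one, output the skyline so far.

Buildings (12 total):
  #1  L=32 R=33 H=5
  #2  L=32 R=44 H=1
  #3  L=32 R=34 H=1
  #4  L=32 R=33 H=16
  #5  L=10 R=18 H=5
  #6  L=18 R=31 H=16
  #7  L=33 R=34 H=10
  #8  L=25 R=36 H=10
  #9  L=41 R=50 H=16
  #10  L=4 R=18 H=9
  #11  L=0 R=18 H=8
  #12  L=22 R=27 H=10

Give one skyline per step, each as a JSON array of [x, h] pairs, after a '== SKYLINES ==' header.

== SKYLINES ==
[[32,5],[33,0]]
[[32,5],[33,1],[44,0]]
[[32,5],[33,1],[44,0]]
[[32,16],[33,1],[44,0]]
[[10,5],[18,0],[32,16],[33,1],[44,0]]
[[10,5],[18,16],[31,0],[32,16],[33,1],[44,0]]
[[10,5],[18,16],[31,0],[32,16],[33,10],[34,1],[44,0]]
[[10,5],[18,16],[31,10],[32,16],[33,10],[36,1],[44,0]]
[[10,5],[18,16],[31,10],[32,16],[33,10],[36,1],[41,16],[50,0]]
[[4,9],[18,16],[31,10],[32,16],[33,10],[36,1],[41,16],[50,0]]
[[0,8],[4,9],[18,16],[31,10],[32,16],[33,10],[36,1],[41,16],[50,0]]
[[0,8],[4,9],[18,16],[31,10],[32,16],[33,10],[36,1],[41,16],[50,0]]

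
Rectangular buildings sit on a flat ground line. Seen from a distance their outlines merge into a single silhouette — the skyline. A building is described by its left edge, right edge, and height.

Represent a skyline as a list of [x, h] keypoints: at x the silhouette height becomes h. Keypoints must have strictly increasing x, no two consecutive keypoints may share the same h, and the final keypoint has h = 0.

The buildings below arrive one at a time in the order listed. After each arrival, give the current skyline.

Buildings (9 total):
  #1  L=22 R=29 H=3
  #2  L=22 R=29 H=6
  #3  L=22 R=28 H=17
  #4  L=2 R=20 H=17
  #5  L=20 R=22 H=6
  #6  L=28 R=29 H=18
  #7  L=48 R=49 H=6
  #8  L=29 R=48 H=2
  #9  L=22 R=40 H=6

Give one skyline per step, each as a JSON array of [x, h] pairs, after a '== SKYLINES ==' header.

== SKYLINES ==
[[22,3],[29,0]]
[[22,6],[29,0]]
[[22,17],[28,6],[29,0]]
[[2,17],[20,0],[22,17],[28,6],[29,0]]
[[2,17],[20,6],[22,17],[28,6],[29,0]]
[[2,17],[20,6],[22,17],[28,18],[29,0]]
[[2,17],[20,6],[22,17],[28,18],[29,0],[48,6],[49,0]]
[[2,17],[20,6],[22,17],[28,18],[29,2],[48,6],[49,0]]
[[2,17],[20,6],[22,17],[28,18],[29,6],[40,2],[48,6],[49,0]]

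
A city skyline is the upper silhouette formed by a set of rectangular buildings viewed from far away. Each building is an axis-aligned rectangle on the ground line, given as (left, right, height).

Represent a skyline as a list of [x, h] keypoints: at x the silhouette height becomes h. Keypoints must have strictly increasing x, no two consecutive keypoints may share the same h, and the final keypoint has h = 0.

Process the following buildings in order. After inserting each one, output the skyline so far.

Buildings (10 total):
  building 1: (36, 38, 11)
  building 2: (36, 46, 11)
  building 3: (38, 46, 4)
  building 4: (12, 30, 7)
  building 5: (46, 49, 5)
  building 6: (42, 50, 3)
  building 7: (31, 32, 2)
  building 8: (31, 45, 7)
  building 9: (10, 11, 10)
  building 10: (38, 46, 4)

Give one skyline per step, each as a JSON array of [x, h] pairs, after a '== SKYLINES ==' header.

== SKYLINES ==
[[36,11],[38,0]]
[[36,11],[46,0]]
[[36,11],[46,0]]
[[12,7],[30,0],[36,11],[46,0]]
[[12,7],[30,0],[36,11],[46,5],[49,0]]
[[12,7],[30,0],[36,11],[46,5],[49,3],[50,0]]
[[12,7],[30,0],[31,2],[32,0],[36,11],[46,5],[49,3],[50,0]]
[[12,7],[30,0],[31,7],[36,11],[46,5],[49,3],[50,0]]
[[10,10],[11,0],[12,7],[30,0],[31,7],[36,11],[46,5],[49,3],[50,0]]
[[10,10],[11,0],[12,7],[30,0],[31,7],[36,11],[46,5],[49,3],[50,0]]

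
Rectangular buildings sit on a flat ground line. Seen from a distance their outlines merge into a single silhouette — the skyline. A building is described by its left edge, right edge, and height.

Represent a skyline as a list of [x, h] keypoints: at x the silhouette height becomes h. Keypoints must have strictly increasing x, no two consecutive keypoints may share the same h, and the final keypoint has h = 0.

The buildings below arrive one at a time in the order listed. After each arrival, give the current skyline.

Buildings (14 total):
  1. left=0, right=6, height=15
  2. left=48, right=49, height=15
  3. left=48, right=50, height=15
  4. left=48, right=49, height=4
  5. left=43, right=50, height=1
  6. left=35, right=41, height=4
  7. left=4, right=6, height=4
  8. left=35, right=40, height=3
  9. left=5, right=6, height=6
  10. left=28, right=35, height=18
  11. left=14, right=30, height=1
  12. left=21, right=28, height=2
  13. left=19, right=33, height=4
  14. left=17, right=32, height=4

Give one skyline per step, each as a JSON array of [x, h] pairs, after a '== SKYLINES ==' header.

== SKYLINES ==
[[0,15],[6,0]]
[[0,15],[6,0],[48,15],[49,0]]
[[0,15],[6,0],[48,15],[50,0]]
[[0,15],[6,0],[48,15],[50,0]]
[[0,15],[6,0],[43,1],[48,15],[50,0]]
[[0,15],[6,0],[35,4],[41,0],[43,1],[48,15],[50,0]]
[[0,15],[6,0],[35,4],[41,0],[43,1],[48,15],[50,0]]
[[0,15],[6,0],[35,4],[41,0],[43,1],[48,15],[50,0]]
[[0,15],[6,0],[35,4],[41,0],[43,1],[48,15],[50,0]]
[[0,15],[6,0],[28,18],[35,4],[41,0],[43,1],[48,15],[50,0]]
[[0,15],[6,0],[14,1],[28,18],[35,4],[41,0],[43,1],[48,15],[50,0]]
[[0,15],[6,0],[14,1],[21,2],[28,18],[35,4],[41,0],[43,1],[48,15],[50,0]]
[[0,15],[6,0],[14,1],[19,4],[28,18],[35,4],[41,0],[43,1],[48,15],[50,0]]
[[0,15],[6,0],[14,1],[17,4],[28,18],[35,4],[41,0],[43,1],[48,15],[50,0]]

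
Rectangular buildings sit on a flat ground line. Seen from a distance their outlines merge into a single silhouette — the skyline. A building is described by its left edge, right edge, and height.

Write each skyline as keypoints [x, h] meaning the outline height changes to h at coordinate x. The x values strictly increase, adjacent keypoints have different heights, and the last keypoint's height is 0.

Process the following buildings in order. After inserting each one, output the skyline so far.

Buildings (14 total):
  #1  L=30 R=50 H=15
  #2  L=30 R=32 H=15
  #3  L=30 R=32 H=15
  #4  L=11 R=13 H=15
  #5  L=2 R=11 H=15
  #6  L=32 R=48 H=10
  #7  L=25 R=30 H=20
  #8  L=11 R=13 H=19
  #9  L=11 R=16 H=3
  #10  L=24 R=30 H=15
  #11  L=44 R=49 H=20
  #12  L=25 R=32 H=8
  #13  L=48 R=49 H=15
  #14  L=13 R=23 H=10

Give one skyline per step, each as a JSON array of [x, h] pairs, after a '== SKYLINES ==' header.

== SKYLINES ==
[[30,15],[50,0]]
[[30,15],[50,0]]
[[30,15],[50,0]]
[[11,15],[13,0],[30,15],[50,0]]
[[2,15],[13,0],[30,15],[50,0]]
[[2,15],[13,0],[30,15],[50,0]]
[[2,15],[13,0],[25,20],[30,15],[50,0]]
[[2,15],[11,19],[13,0],[25,20],[30,15],[50,0]]
[[2,15],[11,19],[13,3],[16,0],[25,20],[30,15],[50,0]]
[[2,15],[11,19],[13,3],[16,0],[24,15],[25,20],[30,15],[50,0]]
[[2,15],[11,19],[13,3],[16,0],[24,15],[25,20],[30,15],[44,20],[49,15],[50,0]]
[[2,15],[11,19],[13,3],[16,0],[24,15],[25,20],[30,15],[44,20],[49,15],[50,0]]
[[2,15],[11,19],[13,3],[16,0],[24,15],[25,20],[30,15],[44,20],[49,15],[50,0]]
[[2,15],[11,19],[13,10],[23,0],[24,15],[25,20],[30,15],[44,20],[49,15],[50,0]]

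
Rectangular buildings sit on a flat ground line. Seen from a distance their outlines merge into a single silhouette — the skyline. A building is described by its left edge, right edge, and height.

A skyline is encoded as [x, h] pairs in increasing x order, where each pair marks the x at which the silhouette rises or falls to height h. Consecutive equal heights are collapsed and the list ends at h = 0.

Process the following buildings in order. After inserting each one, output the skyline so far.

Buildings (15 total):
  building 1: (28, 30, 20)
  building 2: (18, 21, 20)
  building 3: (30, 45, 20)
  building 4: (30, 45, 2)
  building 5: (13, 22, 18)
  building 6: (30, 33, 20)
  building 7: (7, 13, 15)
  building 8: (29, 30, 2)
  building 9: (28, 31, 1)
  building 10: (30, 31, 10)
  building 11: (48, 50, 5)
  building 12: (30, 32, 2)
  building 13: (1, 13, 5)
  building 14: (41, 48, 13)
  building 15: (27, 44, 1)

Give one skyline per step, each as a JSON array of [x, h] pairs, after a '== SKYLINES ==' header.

== SKYLINES ==
[[28,20],[30,0]]
[[18,20],[21,0],[28,20],[30,0]]
[[18,20],[21,0],[28,20],[45,0]]
[[18,20],[21,0],[28,20],[45,0]]
[[13,18],[18,20],[21,18],[22,0],[28,20],[45,0]]
[[13,18],[18,20],[21,18],[22,0],[28,20],[45,0]]
[[7,15],[13,18],[18,20],[21,18],[22,0],[28,20],[45,0]]
[[7,15],[13,18],[18,20],[21,18],[22,0],[28,20],[45,0]]
[[7,15],[13,18],[18,20],[21,18],[22,0],[28,20],[45,0]]
[[7,15],[13,18],[18,20],[21,18],[22,0],[28,20],[45,0]]
[[7,15],[13,18],[18,20],[21,18],[22,0],[28,20],[45,0],[48,5],[50,0]]
[[7,15],[13,18],[18,20],[21,18],[22,0],[28,20],[45,0],[48,5],[50,0]]
[[1,5],[7,15],[13,18],[18,20],[21,18],[22,0],[28,20],[45,0],[48,5],[50,0]]
[[1,5],[7,15],[13,18],[18,20],[21,18],[22,0],[28,20],[45,13],[48,5],[50,0]]
[[1,5],[7,15],[13,18],[18,20],[21,18],[22,0],[27,1],[28,20],[45,13],[48,5],[50,0]]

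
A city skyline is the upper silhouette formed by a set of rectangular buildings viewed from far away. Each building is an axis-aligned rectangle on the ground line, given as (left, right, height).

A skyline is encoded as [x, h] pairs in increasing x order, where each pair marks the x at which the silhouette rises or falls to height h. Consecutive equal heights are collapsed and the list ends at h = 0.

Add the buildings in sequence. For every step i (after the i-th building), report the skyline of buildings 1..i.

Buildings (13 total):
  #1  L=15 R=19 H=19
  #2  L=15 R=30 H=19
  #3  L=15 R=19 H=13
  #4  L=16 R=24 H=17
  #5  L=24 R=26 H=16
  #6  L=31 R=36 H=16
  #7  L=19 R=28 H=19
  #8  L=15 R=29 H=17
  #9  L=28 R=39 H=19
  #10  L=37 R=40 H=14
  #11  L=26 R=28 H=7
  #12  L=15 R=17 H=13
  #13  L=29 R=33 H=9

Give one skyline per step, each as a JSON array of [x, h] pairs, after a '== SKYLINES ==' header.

== SKYLINES ==
[[15,19],[19,0]]
[[15,19],[30,0]]
[[15,19],[30,0]]
[[15,19],[30,0]]
[[15,19],[30,0]]
[[15,19],[30,0],[31,16],[36,0]]
[[15,19],[30,0],[31,16],[36,0]]
[[15,19],[30,0],[31,16],[36,0]]
[[15,19],[39,0]]
[[15,19],[39,14],[40,0]]
[[15,19],[39,14],[40,0]]
[[15,19],[39,14],[40,0]]
[[15,19],[39,14],[40,0]]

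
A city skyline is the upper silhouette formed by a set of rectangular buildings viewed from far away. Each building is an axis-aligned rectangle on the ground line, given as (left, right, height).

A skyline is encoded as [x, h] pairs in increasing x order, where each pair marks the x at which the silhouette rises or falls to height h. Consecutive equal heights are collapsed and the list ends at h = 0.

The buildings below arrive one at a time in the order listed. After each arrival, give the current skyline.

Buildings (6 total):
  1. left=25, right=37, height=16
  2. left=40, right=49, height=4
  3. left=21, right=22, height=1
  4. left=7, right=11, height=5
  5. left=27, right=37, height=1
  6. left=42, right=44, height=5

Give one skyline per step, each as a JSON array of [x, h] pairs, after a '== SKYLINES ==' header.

== SKYLINES ==
[[25,16],[37,0]]
[[25,16],[37,0],[40,4],[49,0]]
[[21,1],[22,0],[25,16],[37,0],[40,4],[49,0]]
[[7,5],[11,0],[21,1],[22,0],[25,16],[37,0],[40,4],[49,0]]
[[7,5],[11,0],[21,1],[22,0],[25,16],[37,0],[40,4],[49,0]]
[[7,5],[11,0],[21,1],[22,0],[25,16],[37,0],[40,4],[42,5],[44,4],[49,0]]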